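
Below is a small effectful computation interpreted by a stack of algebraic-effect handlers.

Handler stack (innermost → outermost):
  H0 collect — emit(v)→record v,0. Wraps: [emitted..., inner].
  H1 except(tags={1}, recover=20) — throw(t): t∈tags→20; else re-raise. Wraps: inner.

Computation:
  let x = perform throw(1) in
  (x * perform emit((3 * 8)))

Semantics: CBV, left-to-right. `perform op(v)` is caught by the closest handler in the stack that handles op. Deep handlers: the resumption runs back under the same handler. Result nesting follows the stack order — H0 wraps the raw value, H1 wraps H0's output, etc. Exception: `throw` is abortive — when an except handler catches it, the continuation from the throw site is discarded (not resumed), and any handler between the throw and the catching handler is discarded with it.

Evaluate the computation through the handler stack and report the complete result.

Step-by-step:
throw(1) @ H1 caught ⇒ 20
= 20

Answer: 20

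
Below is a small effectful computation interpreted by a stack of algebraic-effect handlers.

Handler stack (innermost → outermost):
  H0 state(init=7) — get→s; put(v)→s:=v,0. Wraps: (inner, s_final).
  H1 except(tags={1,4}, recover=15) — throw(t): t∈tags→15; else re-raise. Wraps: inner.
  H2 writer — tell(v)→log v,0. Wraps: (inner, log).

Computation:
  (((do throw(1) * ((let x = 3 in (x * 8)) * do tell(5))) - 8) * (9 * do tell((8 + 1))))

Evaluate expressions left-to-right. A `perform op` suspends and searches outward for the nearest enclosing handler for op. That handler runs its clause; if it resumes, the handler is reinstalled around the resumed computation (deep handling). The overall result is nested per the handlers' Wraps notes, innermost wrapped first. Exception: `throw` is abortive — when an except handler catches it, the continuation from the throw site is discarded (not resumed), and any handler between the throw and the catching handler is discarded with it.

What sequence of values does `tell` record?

Working:
throw(1) @ H1 caught ⇒ 15
H2 returns (15, ())
= (15, ())

Answer: ()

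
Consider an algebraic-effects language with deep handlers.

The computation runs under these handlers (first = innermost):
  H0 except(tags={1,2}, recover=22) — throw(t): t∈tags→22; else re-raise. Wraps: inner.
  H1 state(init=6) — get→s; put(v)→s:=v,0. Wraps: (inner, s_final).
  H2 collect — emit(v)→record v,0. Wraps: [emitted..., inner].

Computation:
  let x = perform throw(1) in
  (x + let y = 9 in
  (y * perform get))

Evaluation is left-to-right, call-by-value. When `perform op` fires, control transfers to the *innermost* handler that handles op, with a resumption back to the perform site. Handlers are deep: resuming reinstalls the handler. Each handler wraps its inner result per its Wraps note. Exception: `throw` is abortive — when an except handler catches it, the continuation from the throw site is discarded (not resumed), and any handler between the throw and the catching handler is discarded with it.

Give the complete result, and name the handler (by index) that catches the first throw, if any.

Answer: [(22, 6)] ; first throw caught by: H0

Working:
throw(1) @ H0 caught ⇒ 22
H1 returns (22, 6)
H2 returns [(22, 6)]
= [(22, 6)]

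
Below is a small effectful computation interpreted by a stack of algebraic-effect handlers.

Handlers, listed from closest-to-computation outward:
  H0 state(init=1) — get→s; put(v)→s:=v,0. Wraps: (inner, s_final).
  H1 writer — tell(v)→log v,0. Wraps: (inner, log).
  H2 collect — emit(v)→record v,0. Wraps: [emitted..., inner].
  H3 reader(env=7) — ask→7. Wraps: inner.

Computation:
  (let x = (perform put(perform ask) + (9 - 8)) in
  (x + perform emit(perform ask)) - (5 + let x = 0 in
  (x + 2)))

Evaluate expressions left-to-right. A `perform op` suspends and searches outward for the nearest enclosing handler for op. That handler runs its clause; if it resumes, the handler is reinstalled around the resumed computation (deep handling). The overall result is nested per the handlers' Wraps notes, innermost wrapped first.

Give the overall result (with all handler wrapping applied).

Answer: [7, ((-6, 7), ())]

Working:
ask @ H3 ⇒ 7
put(7) @ H0 ⇒ s:=7
ask @ H3 ⇒ 7
emit(7) @ H2 ⇒ out+=7
H0 returns (-6, 7)
H1 returns ((-6, 7), ())
H2 returns [7, ((-6, 7), ())]
H3 returns [7, ((-6, 7), ())]
= [7, ((-6, 7), ())]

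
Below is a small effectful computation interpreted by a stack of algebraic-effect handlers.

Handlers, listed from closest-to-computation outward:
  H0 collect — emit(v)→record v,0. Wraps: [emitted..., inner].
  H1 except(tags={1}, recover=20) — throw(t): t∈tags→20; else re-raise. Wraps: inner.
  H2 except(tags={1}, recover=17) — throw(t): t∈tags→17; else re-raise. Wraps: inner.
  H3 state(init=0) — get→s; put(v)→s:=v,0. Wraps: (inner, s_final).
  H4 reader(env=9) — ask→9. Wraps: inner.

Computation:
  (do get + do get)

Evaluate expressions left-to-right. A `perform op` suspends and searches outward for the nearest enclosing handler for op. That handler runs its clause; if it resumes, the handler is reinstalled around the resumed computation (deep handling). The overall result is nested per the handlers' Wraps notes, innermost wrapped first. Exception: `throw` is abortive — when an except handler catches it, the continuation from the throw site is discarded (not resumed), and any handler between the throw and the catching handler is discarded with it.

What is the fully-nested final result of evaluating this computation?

Answer: ([0], 0)

Evaluation trace:
get @ H3 ⇒ 0
get @ H3 ⇒ 0
H0 returns [0]
H1 returns [0]
H2 returns [0]
H3 returns ([0], 0)
H4 returns ([0], 0)
= ([0], 0)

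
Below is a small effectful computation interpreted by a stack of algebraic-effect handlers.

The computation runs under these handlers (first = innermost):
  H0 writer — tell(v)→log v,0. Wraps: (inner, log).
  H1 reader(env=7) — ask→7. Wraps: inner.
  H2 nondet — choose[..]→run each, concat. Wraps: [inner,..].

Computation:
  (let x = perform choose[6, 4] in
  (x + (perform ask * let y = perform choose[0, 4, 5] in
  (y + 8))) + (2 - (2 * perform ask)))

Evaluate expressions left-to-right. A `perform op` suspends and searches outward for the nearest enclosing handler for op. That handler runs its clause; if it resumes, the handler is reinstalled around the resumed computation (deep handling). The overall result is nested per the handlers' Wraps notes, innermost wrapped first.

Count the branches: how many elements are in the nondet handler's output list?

Step-by-step:
choose[6, 4] @ H2
  branch[0] choose=6:
    ask @ H1 ⇒ 7
    choose[0, 4, 5] @ H2
      branch[0] choose=0:
        ask @ H1 ⇒ 7
        H0 returns (50, ())
        H1 returns (50, ())
        H2 returns [(50, ())]
      branch[1] choose=4:
        ask @ H1 ⇒ 7
        H0 returns (78, ())
        H1 returns (78, ())
        H2 returns [(78, ())]
      branch[2] choose=5:
        ask @ H1 ⇒ 7
        H0 returns (85, ())
        H1 returns (85, ())
        H2 returns [(85, ())]
  branch[1] choose=4:
    ask @ H1 ⇒ 7
    choose[0, 4, 5] @ H2
      branch[0] choose=0:
        ask @ H1 ⇒ 7
        H0 returns (48, ())
        H1 returns (48, ())
        H2 returns [(48, ())]
      branch[1] choose=4:
        ask @ H1 ⇒ 7
        H0 returns (76, ())
        H1 returns (76, ())
        H2 returns [(76, ())]
      branch[2] choose=5:
        ask @ H1 ⇒ 7
        H0 returns (83, ())
        H1 returns (83, ())
        H2 returns [(83, ())]
= [(50, ()), (78, ()), (85, ()), (48, ()), (76, ()), (83, ())]

Answer: 6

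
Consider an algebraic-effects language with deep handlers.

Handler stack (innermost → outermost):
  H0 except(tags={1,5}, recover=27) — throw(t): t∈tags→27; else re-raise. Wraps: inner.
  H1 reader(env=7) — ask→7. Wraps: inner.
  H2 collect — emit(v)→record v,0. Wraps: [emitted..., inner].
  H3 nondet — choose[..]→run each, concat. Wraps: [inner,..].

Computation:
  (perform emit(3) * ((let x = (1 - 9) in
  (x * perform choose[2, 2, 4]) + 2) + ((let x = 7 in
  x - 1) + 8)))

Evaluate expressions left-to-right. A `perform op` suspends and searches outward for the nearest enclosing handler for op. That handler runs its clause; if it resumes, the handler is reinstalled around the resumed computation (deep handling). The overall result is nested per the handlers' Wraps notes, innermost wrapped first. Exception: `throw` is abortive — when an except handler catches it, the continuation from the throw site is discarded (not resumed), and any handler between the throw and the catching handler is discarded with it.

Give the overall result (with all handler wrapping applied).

Answer: [[3, 0], [3, 0], [3, 0]]

Step-by-step:
emit(3) @ H2 ⇒ out+=3
choose[2, 2, 4] @ H3
  branch[0] choose=2:
    H0 returns 0
    H1 returns 0
    H2 returns [3, 0]
    H3 returns [[3, 0]]
  branch[1] choose=2:
    H0 returns 0
    H1 returns 0
    H2 returns [3, 0]
    H3 returns [[3, 0]]
  branch[2] choose=4:
    H0 returns 0
    H1 returns 0
    H2 returns [3, 0]
    H3 returns [[3, 0]]
= [[3, 0], [3, 0], [3, 0]]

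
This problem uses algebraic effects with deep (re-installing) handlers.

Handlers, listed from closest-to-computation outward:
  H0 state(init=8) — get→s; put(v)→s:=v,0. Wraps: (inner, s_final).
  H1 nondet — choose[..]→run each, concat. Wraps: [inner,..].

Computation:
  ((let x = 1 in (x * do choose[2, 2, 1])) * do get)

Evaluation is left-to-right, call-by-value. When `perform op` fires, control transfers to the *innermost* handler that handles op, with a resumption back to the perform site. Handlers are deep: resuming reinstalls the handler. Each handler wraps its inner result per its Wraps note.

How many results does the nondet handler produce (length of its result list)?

Answer: 3

Evaluation trace:
choose[2, 2, 1] @ H1
  branch[0] choose=2:
    get @ H0 ⇒ 8
    H0 returns (16, 8)
    H1 returns [(16, 8)]
  branch[1] choose=2:
    get @ H0 ⇒ 8
    H0 returns (16, 8)
    H1 returns [(16, 8)]
  branch[2] choose=1:
    get @ H0 ⇒ 8
    H0 returns (8, 8)
    H1 returns [(8, 8)]
= [(16, 8), (16, 8), (8, 8)]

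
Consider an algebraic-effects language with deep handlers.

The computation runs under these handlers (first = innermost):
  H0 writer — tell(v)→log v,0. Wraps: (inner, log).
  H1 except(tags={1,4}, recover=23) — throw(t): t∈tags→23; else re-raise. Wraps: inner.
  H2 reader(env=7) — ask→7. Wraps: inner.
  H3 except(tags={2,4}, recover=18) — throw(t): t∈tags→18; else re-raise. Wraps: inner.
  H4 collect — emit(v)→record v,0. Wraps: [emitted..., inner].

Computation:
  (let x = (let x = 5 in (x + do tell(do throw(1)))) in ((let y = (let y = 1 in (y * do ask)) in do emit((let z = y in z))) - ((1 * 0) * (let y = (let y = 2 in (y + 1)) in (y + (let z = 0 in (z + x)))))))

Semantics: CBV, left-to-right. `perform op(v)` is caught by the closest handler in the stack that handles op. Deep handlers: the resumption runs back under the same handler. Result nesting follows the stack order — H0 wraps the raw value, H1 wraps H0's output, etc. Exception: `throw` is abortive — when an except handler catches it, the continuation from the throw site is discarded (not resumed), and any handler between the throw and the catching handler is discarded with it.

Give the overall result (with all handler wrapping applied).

Working:
throw(1) @ H1 caught ⇒ 23
H2 returns 23
H3 returns 23
H4 returns [23]
= [23]

Answer: [23]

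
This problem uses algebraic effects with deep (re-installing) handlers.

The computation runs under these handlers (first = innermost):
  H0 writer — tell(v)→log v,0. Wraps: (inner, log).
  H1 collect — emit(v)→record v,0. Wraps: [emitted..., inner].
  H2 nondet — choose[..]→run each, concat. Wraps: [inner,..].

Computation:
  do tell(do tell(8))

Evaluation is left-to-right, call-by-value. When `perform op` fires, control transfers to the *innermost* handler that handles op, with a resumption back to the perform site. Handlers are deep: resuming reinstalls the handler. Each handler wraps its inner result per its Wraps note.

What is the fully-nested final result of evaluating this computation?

Answer: [[(0, (8, 0))]]

Working:
tell(8) @ H0 ⇒ log+=8
tell(0) @ H0 ⇒ log+=0
H0 returns (0, (8, 0))
H1 returns [(0, (8, 0))]
H2 returns [[(0, (8, 0))]]
= [[(0, (8, 0))]]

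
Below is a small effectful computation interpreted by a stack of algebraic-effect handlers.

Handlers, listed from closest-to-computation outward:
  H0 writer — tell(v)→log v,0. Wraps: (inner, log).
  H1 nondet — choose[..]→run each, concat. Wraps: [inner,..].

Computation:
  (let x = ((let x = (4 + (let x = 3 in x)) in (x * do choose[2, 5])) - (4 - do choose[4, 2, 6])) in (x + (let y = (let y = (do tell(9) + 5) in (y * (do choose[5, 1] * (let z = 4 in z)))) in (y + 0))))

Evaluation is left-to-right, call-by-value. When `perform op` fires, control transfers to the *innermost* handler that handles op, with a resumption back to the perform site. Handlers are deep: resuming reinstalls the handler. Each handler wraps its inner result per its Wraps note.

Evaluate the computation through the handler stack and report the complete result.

Step-by-step:
choose[2, 5] @ H1
  branch[0] choose=2:
    choose[4, 2, 6] @ H1
      branch[0] choose=4:
        tell(9) @ H0 ⇒ log+=9
        choose[5, 1] @ H1
          branch[0] choose=5:
            H0 returns (114, (9))
            H1 returns [(114, (9))]
          branch[1] choose=1:
            H0 returns (34, (9))
            H1 returns [(34, (9))]
      branch[1] choose=2:
        tell(9) @ H0 ⇒ log+=9
        choose[5, 1] @ H1
          branch[0] choose=5:
            H0 returns (112, (9))
            H1 returns [(112, (9))]
          branch[1] choose=1:
            H0 returns (32, (9))
            H1 returns [(32, (9))]
      branch[2] choose=6:
        tell(9) @ H0 ⇒ log+=9
        choose[5, 1] @ H1
          branch[0] choose=5:
            H0 returns (116, (9))
            H1 returns [(116, (9))]
          branch[1] choose=1:
            H0 returns (36, (9))
            H1 returns [(36, (9))]
  branch[1] choose=5:
    choose[4, 2, 6] @ H1
      branch[0] choose=4:
        tell(9) @ H0 ⇒ log+=9
        choose[5, 1] @ H1
          branch[0] choose=5:
            H0 returns (135, (9))
            H1 returns [(135, (9))]
          branch[1] choose=1:
            H0 returns (55, (9))
            H1 returns [(55, (9))]
      branch[1] choose=2:
        tell(9) @ H0 ⇒ log+=9
        choose[5, 1] @ H1
          branch[0] choose=5:
            H0 returns (133, (9))
            H1 returns [(133, (9))]
          branch[1] choose=1:
            H0 returns (53, (9))
            H1 returns [(53, (9))]
      branch[2] choose=6:
        tell(9) @ H0 ⇒ log+=9
        choose[5, 1] @ H1
          branch[0] choose=5:
            H0 returns (137, (9))
            H1 returns [(137, (9))]
          branch[1] choose=1:
            H0 returns (57, (9))
            H1 returns [(57, (9))]
= [(114, (9)), (34, (9)), (112, (9)), (32, (9)), (116, (9)), (36, (9)), (135, (9)), (55, (9)), (133, (9)), (53, (9)), (137, (9)), (57, (9))]

Answer: [(114, (9)), (34, (9)), (112, (9)), (32, (9)), (116, (9)), (36, (9)), (135, (9)), (55, (9)), (133, (9)), (53, (9)), (137, (9)), (57, (9))]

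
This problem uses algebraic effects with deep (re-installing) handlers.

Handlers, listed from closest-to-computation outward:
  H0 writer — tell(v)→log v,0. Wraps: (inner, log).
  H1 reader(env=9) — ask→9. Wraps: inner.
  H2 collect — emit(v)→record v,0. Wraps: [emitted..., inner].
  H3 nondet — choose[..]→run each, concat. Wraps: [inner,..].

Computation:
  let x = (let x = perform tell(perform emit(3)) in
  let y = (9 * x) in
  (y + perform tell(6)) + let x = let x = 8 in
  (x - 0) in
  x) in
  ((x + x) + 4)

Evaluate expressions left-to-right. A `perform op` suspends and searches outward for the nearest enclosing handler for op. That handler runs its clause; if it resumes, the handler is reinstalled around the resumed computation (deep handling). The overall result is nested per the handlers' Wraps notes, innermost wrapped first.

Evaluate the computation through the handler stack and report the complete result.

Working:
emit(3) @ H2 ⇒ out+=3
tell(0) @ H0 ⇒ log+=0
tell(6) @ H0 ⇒ log+=6
H0 returns (20, (0, 6))
H1 returns (20, (0, 6))
H2 returns [3, (20, (0, 6))]
H3 returns [[3, (20, (0, 6))]]
= [[3, (20, (0, 6))]]

Answer: [[3, (20, (0, 6))]]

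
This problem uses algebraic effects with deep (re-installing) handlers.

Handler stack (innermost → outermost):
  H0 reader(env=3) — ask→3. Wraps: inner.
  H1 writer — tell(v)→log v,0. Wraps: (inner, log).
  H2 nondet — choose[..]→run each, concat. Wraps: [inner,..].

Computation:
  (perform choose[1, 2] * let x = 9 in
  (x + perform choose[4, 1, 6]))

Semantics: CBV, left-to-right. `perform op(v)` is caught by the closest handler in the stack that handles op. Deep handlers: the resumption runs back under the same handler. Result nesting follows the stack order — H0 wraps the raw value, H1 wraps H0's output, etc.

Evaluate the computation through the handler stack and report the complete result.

Working:
choose[1, 2] @ H2
  branch[0] choose=1:
    choose[4, 1, 6] @ H2
      branch[0] choose=4:
        H0 returns 13
        H1 returns (13, ())
        H2 returns [(13, ())]
      branch[1] choose=1:
        H0 returns 10
        H1 returns (10, ())
        H2 returns [(10, ())]
      branch[2] choose=6:
        H0 returns 15
        H1 returns (15, ())
        H2 returns [(15, ())]
  branch[1] choose=2:
    choose[4, 1, 6] @ H2
      branch[0] choose=4:
        H0 returns 26
        H1 returns (26, ())
        H2 returns [(26, ())]
      branch[1] choose=1:
        H0 returns 20
        H1 returns (20, ())
        H2 returns [(20, ())]
      branch[2] choose=6:
        H0 returns 30
        H1 returns (30, ())
        H2 returns [(30, ())]
= [(13, ()), (10, ()), (15, ()), (26, ()), (20, ()), (30, ())]

Answer: [(13, ()), (10, ()), (15, ()), (26, ()), (20, ()), (30, ())]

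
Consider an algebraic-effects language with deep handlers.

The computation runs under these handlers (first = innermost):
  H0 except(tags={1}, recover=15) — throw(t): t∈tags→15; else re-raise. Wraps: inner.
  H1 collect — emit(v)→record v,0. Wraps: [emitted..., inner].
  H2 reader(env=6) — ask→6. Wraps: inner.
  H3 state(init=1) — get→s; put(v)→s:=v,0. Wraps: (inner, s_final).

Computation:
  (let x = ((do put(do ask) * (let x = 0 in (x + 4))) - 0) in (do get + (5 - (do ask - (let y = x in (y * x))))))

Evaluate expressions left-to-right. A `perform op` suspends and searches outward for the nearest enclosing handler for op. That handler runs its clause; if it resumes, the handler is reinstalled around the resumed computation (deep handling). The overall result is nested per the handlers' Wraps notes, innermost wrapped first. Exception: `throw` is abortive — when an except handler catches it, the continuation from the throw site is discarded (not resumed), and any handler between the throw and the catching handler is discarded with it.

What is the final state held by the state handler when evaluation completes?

Working:
ask @ H2 ⇒ 6
put(6) @ H3 ⇒ s:=6
get @ H3 ⇒ 6
ask @ H2 ⇒ 6
H0 returns 5
H1 returns [5]
H2 returns [5]
H3 returns ([5], 6)
= ([5], 6)

Answer: 6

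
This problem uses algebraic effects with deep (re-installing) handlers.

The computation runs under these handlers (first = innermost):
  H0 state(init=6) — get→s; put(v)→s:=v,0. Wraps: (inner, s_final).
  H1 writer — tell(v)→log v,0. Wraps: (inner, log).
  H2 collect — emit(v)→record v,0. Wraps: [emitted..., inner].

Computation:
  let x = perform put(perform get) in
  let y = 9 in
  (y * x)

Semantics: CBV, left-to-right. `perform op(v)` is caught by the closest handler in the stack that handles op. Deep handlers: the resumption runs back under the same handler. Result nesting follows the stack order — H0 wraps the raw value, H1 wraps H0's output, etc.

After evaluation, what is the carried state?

Step-by-step:
get @ H0 ⇒ 6
put(6) @ H0 ⇒ s:=6
H0 returns (0, 6)
H1 returns ((0, 6), ())
H2 returns [((0, 6), ())]
= [((0, 6), ())]

Answer: 6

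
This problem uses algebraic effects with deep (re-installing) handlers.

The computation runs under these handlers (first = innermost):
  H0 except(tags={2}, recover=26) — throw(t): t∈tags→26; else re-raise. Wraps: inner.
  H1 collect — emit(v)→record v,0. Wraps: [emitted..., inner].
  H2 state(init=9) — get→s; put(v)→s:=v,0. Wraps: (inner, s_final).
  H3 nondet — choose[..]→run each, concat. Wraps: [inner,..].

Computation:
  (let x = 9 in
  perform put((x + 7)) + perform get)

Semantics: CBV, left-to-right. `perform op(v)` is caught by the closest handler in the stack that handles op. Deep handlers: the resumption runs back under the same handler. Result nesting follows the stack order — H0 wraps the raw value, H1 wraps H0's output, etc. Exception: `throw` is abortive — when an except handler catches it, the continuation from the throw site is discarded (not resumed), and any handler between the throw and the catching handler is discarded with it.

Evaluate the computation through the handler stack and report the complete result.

Evaluation trace:
put(16) @ H2 ⇒ s:=16
get @ H2 ⇒ 16
H0 returns 16
H1 returns [16]
H2 returns ([16], 16)
H3 returns [([16], 16)]
= [([16], 16)]

Answer: [([16], 16)]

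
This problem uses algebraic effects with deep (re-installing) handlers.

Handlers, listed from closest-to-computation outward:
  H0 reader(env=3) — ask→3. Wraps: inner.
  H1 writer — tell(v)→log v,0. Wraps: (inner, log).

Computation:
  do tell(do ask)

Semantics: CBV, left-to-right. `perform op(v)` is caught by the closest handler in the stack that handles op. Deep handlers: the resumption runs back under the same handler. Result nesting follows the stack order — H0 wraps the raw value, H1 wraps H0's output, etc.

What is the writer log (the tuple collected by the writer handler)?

Answer: (3)

Working:
ask @ H0 ⇒ 3
tell(3) @ H1 ⇒ log+=3
H0 returns 0
H1 returns (0, (3))
= (0, (3))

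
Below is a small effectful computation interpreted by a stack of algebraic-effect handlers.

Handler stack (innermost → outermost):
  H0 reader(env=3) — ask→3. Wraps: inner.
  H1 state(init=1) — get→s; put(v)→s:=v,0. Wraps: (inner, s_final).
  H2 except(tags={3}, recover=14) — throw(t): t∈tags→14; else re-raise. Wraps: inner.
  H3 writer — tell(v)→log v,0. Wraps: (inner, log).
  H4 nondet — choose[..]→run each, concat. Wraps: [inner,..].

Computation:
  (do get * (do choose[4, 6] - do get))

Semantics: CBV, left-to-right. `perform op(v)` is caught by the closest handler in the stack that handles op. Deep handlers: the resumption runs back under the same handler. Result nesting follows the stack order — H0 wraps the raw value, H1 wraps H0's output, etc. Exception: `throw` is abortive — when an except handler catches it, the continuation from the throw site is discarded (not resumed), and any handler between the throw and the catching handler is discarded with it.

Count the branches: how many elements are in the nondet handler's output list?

Answer: 2

Evaluation trace:
get @ H1 ⇒ 1
choose[4, 6] @ H4
  branch[0] choose=4:
    get @ H1 ⇒ 1
    H0 returns 3
    H1 returns (3, 1)
    H2 returns (3, 1)
    H3 returns ((3, 1), ())
    H4 returns [((3, 1), ())]
  branch[1] choose=6:
    get @ H1 ⇒ 1
    H0 returns 5
    H1 returns (5, 1)
    H2 returns (5, 1)
    H3 returns ((5, 1), ())
    H4 returns [((5, 1), ())]
= [((3, 1), ()), ((5, 1), ())]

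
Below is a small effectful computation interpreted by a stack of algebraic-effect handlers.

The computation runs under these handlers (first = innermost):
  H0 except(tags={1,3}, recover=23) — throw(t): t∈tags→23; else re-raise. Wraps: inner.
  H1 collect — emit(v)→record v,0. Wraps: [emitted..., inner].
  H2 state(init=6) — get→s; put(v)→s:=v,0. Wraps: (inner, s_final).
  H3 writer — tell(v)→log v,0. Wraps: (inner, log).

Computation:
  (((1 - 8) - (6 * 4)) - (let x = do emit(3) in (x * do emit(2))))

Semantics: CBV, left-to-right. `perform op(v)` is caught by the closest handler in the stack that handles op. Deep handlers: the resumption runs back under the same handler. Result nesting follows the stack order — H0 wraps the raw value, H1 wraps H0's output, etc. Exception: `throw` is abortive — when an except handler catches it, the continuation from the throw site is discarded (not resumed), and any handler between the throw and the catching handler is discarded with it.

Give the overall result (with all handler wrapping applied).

Answer: (([3, 2, -31], 6), ())

Working:
emit(3) @ H1 ⇒ out+=3
emit(2) @ H1 ⇒ out+=2
H0 returns -31
H1 returns [3, 2, -31]
H2 returns ([3, 2, -31], 6)
H3 returns (([3, 2, -31], 6), ())
= (([3, 2, -31], 6), ())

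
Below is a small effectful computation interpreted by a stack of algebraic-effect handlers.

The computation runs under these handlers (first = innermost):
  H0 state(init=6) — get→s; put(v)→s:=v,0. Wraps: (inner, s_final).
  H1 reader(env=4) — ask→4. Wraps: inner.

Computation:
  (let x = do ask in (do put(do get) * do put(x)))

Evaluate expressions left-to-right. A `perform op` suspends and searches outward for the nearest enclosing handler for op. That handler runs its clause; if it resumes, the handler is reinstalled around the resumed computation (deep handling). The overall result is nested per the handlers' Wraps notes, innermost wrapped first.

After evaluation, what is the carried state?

Answer: 4

Working:
ask @ H1 ⇒ 4
get @ H0 ⇒ 6
put(6) @ H0 ⇒ s:=6
put(4) @ H0 ⇒ s:=4
H0 returns (0, 4)
H1 returns (0, 4)
= (0, 4)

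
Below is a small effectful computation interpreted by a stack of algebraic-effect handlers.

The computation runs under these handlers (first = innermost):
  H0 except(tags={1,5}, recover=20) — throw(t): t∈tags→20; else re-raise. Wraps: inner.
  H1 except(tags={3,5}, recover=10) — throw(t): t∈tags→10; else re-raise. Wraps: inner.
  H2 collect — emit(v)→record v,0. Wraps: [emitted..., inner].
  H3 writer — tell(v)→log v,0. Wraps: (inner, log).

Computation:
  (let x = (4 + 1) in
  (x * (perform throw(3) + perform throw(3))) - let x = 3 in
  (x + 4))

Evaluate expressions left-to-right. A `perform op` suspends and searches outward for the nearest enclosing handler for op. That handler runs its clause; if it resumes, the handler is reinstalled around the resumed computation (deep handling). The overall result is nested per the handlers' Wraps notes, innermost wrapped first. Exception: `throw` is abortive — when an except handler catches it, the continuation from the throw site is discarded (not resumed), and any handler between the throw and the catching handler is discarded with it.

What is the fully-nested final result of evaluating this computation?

Answer: ([10], ())

Step-by-step:
throw(3) @ H0 re-raised
throw(3) @ H1 caught ⇒ 10
H2 returns [10]
H3 returns ([10], ())
= ([10], ())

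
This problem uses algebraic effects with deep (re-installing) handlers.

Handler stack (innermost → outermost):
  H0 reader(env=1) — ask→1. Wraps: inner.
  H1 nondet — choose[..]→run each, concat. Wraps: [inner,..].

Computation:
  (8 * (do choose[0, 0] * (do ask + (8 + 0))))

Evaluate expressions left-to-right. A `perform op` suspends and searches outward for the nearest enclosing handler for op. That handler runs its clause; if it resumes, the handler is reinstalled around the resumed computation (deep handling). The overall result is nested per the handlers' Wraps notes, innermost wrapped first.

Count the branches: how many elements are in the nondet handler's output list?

Answer: 2

Evaluation trace:
choose[0, 0] @ H1
  branch[0] choose=0:
    ask @ H0 ⇒ 1
    H0 returns 0
    H1 returns [0]
  branch[1] choose=0:
    ask @ H0 ⇒ 1
    H0 returns 0
    H1 returns [0]
= [0, 0]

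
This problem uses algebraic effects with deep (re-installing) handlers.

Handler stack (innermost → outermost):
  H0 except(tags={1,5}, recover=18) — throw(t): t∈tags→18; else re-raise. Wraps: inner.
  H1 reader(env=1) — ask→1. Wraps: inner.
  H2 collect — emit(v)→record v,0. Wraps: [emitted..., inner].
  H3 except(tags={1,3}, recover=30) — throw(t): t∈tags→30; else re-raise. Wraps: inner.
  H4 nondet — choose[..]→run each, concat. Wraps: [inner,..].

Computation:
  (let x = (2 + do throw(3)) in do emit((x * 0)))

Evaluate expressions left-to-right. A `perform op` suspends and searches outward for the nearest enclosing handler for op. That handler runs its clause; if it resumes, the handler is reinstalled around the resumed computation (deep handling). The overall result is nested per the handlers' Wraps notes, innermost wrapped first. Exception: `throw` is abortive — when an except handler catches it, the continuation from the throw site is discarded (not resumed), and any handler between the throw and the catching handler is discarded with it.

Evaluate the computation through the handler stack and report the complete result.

Answer: [30]

Working:
throw(3) @ H0 re-raised
throw(3) @ H3 caught ⇒ 30
H4 returns [30]
= [30]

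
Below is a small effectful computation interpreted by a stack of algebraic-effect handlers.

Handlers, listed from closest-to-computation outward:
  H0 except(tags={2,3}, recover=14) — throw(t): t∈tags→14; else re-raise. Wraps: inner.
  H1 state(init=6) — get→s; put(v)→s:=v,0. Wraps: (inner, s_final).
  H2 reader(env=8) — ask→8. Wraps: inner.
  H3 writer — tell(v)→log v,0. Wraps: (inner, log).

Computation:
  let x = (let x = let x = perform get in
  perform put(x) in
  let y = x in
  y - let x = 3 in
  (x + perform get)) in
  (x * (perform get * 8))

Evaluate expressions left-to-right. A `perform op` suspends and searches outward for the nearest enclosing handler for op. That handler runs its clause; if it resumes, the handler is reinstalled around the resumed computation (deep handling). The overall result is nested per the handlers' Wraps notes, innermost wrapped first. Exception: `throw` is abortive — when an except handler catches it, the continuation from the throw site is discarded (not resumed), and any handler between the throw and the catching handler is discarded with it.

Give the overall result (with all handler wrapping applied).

Answer: ((-432, 6), ())

Evaluation trace:
get @ H1 ⇒ 6
put(6) @ H1 ⇒ s:=6
get @ H1 ⇒ 6
get @ H1 ⇒ 6
H0 returns -432
H1 returns (-432, 6)
H2 returns (-432, 6)
H3 returns ((-432, 6), ())
= ((-432, 6), ())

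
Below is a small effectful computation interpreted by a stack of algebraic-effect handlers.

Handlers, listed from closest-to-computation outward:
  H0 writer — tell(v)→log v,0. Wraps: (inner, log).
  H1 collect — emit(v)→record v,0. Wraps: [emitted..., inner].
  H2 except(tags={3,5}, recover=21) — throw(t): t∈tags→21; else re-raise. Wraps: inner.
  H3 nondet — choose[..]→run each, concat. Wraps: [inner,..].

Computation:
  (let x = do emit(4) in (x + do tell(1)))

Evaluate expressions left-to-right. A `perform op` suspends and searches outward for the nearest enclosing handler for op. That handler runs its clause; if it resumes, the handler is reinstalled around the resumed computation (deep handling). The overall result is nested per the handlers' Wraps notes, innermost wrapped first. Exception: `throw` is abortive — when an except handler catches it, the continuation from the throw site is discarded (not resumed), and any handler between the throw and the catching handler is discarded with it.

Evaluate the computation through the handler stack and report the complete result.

Answer: [[4, (0, (1))]]

Step-by-step:
emit(4) @ H1 ⇒ out+=4
tell(1) @ H0 ⇒ log+=1
H0 returns (0, (1))
H1 returns [4, (0, (1))]
H2 returns [4, (0, (1))]
H3 returns [[4, (0, (1))]]
= [[4, (0, (1))]]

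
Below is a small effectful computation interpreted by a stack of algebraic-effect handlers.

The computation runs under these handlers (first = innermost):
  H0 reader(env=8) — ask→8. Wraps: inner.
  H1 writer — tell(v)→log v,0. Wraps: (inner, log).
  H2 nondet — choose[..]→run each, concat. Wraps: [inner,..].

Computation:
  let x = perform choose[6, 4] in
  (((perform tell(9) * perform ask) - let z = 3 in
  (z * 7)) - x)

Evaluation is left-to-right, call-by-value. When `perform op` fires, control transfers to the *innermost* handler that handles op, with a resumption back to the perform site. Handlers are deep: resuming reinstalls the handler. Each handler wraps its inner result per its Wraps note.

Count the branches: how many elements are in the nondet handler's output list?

Working:
choose[6, 4] @ H2
  branch[0] choose=6:
    tell(9) @ H1 ⇒ log+=9
    ask @ H0 ⇒ 8
    H0 returns -27
    H1 returns (-27, (9))
    H2 returns [(-27, (9))]
  branch[1] choose=4:
    tell(9) @ H1 ⇒ log+=9
    ask @ H0 ⇒ 8
    H0 returns -25
    H1 returns (-25, (9))
    H2 returns [(-25, (9))]
= [(-27, (9)), (-25, (9))]

Answer: 2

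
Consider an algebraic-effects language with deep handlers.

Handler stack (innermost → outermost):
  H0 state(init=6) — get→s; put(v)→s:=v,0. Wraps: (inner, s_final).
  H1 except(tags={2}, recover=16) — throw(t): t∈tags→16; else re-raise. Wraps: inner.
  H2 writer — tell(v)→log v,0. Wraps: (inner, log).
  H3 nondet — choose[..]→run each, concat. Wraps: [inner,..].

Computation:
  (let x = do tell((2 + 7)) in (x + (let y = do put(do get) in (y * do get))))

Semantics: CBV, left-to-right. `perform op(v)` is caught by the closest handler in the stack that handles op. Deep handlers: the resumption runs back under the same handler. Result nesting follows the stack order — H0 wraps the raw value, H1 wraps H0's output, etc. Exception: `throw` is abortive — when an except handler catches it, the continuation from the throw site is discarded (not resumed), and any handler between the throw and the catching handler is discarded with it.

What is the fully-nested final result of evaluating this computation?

Answer: [((0, 6), (9))]

Evaluation trace:
tell(9) @ H2 ⇒ log+=9
get @ H0 ⇒ 6
put(6) @ H0 ⇒ s:=6
get @ H0 ⇒ 6
H0 returns (0, 6)
H1 returns (0, 6)
H2 returns ((0, 6), (9))
H3 returns [((0, 6), (9))]
= [((0, 6), (9))]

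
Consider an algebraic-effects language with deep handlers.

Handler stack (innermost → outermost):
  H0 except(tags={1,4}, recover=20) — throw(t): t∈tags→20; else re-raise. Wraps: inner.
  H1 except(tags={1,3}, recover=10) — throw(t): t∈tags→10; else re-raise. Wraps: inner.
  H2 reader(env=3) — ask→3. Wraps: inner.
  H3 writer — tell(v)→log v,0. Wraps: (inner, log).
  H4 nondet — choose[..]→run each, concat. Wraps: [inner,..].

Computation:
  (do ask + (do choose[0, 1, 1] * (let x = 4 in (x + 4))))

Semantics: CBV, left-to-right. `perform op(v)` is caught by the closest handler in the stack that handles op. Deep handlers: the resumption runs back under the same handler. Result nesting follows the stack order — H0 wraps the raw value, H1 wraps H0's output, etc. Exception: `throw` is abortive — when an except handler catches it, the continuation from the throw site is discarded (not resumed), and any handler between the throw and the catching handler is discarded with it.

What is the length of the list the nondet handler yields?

Working:
ask @ H2 ⇒ 3
choose[0, 1, 1] @ H4
  branch[0] choose=0:
    H0 returns 3
    H1 returns 3
    H2 returns 3
    H3 returns (3, ())
    H4 returns [(3, ())]
  branch[1] choose=1:
    H0 returns 11
    H1 returns 11
    H2 returns 11
    H3 returns (11, ())
    H4 returns [(11, ())]
  branch[2] choose=1:
    H0 returns 11
    H1 returns 11
    H2 returns 11
    H3 returns (11, ())
    H4 returns [(11, ())]
= [(3, ()), (11, ()), (11, ())]

Answer: 3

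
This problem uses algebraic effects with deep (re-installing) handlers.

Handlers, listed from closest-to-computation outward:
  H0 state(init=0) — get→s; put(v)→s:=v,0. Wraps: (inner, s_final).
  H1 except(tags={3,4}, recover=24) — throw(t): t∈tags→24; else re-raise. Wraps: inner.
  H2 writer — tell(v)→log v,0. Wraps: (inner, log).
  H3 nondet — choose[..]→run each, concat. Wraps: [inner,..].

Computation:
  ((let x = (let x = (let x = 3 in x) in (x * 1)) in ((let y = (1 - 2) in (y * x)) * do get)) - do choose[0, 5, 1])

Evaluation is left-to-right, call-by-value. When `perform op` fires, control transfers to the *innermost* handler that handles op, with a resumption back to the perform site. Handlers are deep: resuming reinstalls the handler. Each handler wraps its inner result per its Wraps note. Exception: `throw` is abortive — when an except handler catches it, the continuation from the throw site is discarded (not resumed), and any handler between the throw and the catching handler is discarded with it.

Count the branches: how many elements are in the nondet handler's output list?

Step-by-step:
get @ H0 ⇒ 0
choose[0, 5, 1] @ H3
  branch[0] choose=0:
    H0 returns (0, 0)
    H1 returns (0, 0)
    H2 returns ((0, 0), ())
    H3 returns [((0, 0), ())]
  branch[1] choose=5:
    H0 returns (-5, 0)
    H1 returns (-5, 0)
    H2 returns ((-5, 0), ())
    H3 returns [((-5, 0), ())]
  branch[2] choose=1:
    H0 returns (-1, 0)
    H1 returns (-1, 0)
    H2 returns ((-1, 0), ())
    H3 returns [((-1, 0), ())]
= [((0, 0), ()), ((-5, 0), ()), ((-1, 0), ())]

Answer: 3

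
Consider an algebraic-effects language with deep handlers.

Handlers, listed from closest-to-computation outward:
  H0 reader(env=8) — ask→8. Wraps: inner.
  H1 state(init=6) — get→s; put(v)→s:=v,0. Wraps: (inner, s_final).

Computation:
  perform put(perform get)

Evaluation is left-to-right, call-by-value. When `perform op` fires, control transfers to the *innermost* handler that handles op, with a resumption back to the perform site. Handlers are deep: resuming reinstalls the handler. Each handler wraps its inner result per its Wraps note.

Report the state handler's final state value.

Answer: 6

Step-by-step:
get @ H1 ⇒ 6
put(6) @ H1 ⇒ s:=6
H0 returns 0
H1 returns (0, 6)
= (0, 6)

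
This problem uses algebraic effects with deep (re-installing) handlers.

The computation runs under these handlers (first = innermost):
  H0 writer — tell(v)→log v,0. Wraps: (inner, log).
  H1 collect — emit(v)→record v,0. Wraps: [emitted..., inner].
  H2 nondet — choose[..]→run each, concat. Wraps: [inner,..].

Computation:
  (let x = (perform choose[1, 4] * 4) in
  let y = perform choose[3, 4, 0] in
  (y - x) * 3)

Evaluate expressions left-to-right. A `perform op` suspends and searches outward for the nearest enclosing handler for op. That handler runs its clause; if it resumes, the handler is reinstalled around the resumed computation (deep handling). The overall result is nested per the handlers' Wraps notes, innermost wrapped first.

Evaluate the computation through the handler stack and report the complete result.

Answer: [[(-3, ())], [(0, ())], [(-12, ())], [(-39, ())], [(-36, ())], [(-48, ())]]

Evaluation trace:
choose[1, 4] @ H2
  branch[0] choose=1:
    choose[3, 4, 0] @ H2
      branch[0] choose=3:
        H0 returns (-3, ())
        H1 returns [(-3, ())]
        H2 returns [[(-3, ())]]
      branch[1] choose=4:
        H0 returns (0, ())
        H1 returns [(0, ())]
        H2 returns [[(0, ())]]
      branch[2] choose=0:
        H0 returns (-12, ())
        H1 returns [(-12, ())]
        H2 returns [[(-12, ())]]
  branch[1] choose=4:
    choose[3, 4, 0] @ H2
      branch[0] choose=3:
        H0 returns (-39, ())
        H1 returns [(-39, ())]
        H2 returns [[(-39, ())]]
      branch[1] choose=4:
        H0 returns (-36, ())
        H1 returns [(-36, ())]
        H2 returns [[(-36, ())]]
      branch[2] choose=0:
        H0 returns (-48, ())
        H1 returns [(-48, ())]
        H2 returns [[(-48, ())]]
= [[(-3, ())], [(0, ())], [(-12, ())], [(-39, ())], [(-36, ())], [(-48, ())]]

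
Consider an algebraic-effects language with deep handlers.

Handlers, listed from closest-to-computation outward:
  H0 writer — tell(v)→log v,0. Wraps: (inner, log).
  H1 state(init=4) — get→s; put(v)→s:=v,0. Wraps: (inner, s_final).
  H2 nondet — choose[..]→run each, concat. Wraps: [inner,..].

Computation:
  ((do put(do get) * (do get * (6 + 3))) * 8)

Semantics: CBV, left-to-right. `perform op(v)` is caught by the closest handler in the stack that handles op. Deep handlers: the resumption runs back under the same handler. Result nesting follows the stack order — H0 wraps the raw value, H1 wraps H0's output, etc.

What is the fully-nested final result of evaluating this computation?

Evaluation trace:
get @ H1 ⇒ 4
put(4) @ H1 ⇒ s:=4
get @ H1 ⇒ 4
H0 returns (0, ())
H1 returns ((0, ()), 4)
H2 returns [((0, ()), 4)]
= [((0, ()), 4)]

Answer: [((0, ()), 4)]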